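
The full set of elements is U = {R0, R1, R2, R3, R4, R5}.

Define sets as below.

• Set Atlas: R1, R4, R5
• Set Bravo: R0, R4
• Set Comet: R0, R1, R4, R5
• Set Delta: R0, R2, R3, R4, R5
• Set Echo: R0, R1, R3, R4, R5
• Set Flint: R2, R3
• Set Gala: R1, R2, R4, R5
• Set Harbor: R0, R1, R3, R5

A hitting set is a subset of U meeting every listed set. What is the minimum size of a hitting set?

2

H = {R3, R4} meets every set (each contains at least one member of H), and |H| = 2.
The sets Comet, Flint are pairwise disjoint, so any hitting set needs a separate element for each — at least 2. Hence 2 is optimal.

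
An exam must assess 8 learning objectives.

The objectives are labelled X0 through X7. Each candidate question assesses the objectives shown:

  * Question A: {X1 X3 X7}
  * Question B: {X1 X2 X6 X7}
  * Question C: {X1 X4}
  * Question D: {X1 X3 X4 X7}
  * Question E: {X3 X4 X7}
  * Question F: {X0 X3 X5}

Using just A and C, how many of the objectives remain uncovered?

4

Union of A, C = {X1, X3, X4, X7}.
Not covered: X0, X2, X5, X6 — 4 objectives.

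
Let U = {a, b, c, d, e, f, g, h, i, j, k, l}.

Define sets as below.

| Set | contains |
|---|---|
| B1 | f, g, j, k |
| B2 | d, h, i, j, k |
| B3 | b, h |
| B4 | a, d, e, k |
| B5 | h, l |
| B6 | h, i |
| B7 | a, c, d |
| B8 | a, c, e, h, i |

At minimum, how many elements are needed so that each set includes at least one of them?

The 3 elements {a, h, k} hit every set.
The sets B1, B6, B7 are pairwise disjoint, so any hitting set needs a separate element for each — at least 3. Hence 3 is optimal.

3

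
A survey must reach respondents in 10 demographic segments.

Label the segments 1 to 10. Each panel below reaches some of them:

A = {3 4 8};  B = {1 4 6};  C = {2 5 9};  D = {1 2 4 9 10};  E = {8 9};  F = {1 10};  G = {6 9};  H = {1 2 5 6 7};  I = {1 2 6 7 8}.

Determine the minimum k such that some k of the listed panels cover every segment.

3

Take {A, D, H}. Their union is {1, 2, 3, 4, 5, 6, 7, 8, 9, 10}, which is all 10 segments.
Only A contains 3, so A is forced; the remaining 7 segments need at least 2 more panels (each remaining panel adds at most 5) — so at least 3 panels are needed, and 3 is optimal.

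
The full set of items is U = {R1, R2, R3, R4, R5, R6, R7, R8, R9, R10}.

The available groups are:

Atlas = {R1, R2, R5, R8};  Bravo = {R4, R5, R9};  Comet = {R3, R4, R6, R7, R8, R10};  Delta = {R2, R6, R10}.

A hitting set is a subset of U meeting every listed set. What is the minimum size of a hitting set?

2

H = {R2, R4} meets every group (each contains at least one member of H), and |H| = 2.
The groups Bravo, Delta are pairwise disjoint, so any hitting set needs a separate item for each — at least 2. Hence 2 is optimal.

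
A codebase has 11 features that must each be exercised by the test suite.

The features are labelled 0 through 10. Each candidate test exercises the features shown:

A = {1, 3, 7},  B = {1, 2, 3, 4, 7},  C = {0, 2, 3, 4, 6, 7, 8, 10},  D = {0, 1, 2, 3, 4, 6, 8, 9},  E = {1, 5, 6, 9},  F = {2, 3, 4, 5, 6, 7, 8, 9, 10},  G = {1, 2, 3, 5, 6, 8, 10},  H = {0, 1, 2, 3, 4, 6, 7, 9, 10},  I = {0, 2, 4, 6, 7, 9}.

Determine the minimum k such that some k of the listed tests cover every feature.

2

Take {C, E}. Their union is {0, 1, 2, 3, 4, 5, 6, 7, 8, 9, 10}, which is all 11 features.
No single test has all 11 features (the largest, F, has 9), so 2 is optimal.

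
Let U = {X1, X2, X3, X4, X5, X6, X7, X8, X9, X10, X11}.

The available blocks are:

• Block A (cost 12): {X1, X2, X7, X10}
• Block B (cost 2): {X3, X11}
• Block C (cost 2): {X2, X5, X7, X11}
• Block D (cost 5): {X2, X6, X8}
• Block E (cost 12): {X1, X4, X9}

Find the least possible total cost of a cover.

A, B, C, D, E together cover every item (A ∪ B ∪ C ∪ D ∪ E = {X1, X2, X3, X4, X5, X6, X7, X8, X9, X10, X11}); total cost 12 + 2 + 2 + 5 + 12 = 33.
No covering selection has total cost below 33.

33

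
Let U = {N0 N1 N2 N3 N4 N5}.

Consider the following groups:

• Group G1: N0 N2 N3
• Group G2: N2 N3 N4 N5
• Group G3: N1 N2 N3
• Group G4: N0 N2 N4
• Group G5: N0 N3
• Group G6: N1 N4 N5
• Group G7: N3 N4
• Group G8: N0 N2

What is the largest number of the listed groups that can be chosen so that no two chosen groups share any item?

2

G6, G8 are pairwise disjoint (G6={N1,N4,N5}; G8={N0,N2}).
Every remaining group overlaps one of these, and no 3 of the listed groups are pairwise disjoint, so 2 is the maximum.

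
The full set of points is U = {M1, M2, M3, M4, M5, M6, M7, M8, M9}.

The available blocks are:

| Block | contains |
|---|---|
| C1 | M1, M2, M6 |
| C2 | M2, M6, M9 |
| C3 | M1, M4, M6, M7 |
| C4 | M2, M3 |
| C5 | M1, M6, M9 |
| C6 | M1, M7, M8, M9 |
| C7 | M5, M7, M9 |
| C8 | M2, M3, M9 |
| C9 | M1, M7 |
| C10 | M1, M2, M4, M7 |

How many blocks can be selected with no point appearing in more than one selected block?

2

C1, C7 are pairwise disjoint (C1={M1,M2,M6}; C7={M5,M7,M9}).
Every remaining block overlaps one of these, and no 3 of the listed blocks are pairwise disjoint, so 2 is the maximum.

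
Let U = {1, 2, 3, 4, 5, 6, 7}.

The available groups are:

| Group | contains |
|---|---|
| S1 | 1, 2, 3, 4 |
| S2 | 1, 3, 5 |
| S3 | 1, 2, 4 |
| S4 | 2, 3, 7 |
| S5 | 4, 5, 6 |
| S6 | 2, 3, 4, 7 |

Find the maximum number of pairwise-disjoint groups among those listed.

S4, S5 are pairwise disjoint (S4={2,3,7}; S5={4,5,6}).
Every remaining group overlaps one of these, and no 3 of the listed groups are pairwise disjoint, so 2 is the maximum.

2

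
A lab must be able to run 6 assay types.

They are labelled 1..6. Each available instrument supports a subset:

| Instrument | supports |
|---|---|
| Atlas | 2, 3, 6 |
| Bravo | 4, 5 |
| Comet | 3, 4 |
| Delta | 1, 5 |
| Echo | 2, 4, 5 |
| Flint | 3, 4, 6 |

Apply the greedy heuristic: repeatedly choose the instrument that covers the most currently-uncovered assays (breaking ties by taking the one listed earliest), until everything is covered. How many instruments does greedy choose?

Greedy: pick Atlas (covers 3 new) → pick Bravo (covers 2 new) → pick Delta (covers 1 new). Total picks: 3.

3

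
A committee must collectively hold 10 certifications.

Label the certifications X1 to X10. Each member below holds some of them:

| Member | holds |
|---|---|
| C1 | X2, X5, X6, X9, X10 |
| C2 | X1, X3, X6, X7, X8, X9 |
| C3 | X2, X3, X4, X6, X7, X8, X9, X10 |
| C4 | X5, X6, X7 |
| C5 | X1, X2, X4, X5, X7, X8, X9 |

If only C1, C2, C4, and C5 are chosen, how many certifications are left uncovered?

Union of C1, C2, C4, C5 = {X1, X2, X3, X4, X5, X6, X7, X8, X9, X10} — that's every certification, so 0 are uncovered.

0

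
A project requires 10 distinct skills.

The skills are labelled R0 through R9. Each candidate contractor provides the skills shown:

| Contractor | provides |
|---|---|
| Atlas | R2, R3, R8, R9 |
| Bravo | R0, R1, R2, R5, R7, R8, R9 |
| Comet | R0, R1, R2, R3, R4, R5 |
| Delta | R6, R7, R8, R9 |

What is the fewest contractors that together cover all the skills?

2

Comet and Delta together: Comet ∪ Delta = {R0, R1, R2, R3, R4, R5, R6, R7, R8, R9} — every skill is covered.
No single contractor has all 10 skills (the largest, Bravo, has 7), so 2 is optimal.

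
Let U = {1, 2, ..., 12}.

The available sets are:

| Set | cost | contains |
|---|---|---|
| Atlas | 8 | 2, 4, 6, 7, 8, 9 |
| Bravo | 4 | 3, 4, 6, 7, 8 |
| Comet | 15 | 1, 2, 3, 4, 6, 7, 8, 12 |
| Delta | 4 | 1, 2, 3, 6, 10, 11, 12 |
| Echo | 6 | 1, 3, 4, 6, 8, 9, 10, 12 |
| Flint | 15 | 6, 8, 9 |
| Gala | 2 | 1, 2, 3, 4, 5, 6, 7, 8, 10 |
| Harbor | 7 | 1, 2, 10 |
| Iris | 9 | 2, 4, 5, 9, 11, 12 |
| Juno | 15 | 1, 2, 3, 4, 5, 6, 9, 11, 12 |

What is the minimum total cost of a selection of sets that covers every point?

11

Gala, Iris together cover every point (Gala ∪ Iris = {1, 2, 3, 4, 5, 6, 7, 8, 9, 10, 11, 12}); total cost 2 + 9 = 11.
The greedy pick Gala, Delta, Echo costs 12; no covering selection beats 11.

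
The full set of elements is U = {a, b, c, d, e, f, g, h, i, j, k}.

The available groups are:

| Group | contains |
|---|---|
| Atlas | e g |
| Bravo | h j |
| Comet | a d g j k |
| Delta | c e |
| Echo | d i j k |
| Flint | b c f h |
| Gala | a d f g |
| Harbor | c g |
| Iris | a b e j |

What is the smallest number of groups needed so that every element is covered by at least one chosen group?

4

Atlas, Echo, Flint, and Iris cover everything between them: the union {a, b, c, d, e, f, g, h, i, j, k} is all of U.
No 3 of the 9 groups cover everything (all 84 combinations miss at least one element), so 4 is optimal.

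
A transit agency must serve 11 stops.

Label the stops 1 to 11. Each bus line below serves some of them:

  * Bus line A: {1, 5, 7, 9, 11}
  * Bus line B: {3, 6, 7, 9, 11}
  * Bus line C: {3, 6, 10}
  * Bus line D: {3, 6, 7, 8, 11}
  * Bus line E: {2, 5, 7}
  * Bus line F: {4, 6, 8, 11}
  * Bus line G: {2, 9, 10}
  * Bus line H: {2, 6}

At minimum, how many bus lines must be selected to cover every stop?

4

Take {A, B, F, G}. Their union is {1, 2, 3, 4, 5, 6, 7, 8, 9, 10, 11}, which is all 11 stops.
No 3 of the 8 bus lines cover everything (all 56 combinations miss at least one stop), so 4 is optimal.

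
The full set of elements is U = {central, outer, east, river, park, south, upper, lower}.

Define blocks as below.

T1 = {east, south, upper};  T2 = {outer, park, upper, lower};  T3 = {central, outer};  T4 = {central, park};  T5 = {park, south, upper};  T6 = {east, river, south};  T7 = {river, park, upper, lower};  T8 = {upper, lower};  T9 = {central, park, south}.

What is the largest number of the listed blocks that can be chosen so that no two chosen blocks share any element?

3

T3, T6, T8 are pairwise disjoint (T3={central,outer}; T6={east,river,south}; T8={upper,lower}).
Every remaining block overlaps one of these, and no 4 of the listed blocks are pairwise disjoint, so 3 is the maximum.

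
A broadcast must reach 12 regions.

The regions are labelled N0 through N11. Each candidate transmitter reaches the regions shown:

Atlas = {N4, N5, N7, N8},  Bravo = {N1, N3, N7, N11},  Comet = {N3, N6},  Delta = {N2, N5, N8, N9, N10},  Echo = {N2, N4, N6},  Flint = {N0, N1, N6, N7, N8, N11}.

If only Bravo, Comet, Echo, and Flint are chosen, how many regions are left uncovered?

Union of Bravo, Comet, Echo, Flint = {N0, N1, N2, N3, N4, N6, N7, N8, N11}.
Not covered: N5, N9, N10 — 3 regions.

3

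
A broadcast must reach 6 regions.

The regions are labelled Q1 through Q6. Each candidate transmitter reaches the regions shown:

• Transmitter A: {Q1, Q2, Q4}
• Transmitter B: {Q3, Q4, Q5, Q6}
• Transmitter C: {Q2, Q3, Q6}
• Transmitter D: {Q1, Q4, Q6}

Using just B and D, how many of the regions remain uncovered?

Union of B, D = {Q1, Q3, Q4, Q5, Q6}.
Not covered: Q2 — 1 region.

1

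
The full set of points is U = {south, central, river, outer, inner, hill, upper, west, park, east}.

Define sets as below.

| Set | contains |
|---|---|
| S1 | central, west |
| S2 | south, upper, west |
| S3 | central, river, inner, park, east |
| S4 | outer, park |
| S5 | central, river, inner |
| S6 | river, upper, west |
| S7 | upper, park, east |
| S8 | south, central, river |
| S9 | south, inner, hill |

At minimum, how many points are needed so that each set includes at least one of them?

4

H = {central, inner, west, park} meets every set (each contains at least one member of H), and |H| = 4.
No choice of 3 points meets every set, so 4 is the minimum.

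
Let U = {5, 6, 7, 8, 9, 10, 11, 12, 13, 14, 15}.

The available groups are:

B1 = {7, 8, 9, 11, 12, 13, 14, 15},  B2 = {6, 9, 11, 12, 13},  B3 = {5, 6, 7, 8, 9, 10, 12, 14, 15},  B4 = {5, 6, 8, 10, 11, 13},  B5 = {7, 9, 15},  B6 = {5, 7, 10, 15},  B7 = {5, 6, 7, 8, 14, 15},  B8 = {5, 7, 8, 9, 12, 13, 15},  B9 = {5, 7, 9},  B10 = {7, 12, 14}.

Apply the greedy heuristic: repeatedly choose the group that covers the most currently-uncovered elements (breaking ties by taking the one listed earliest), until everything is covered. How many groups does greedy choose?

Greedy: pick B3 (covers 9 new) → pick B1 (covers 2 new). Total picks: 2.

2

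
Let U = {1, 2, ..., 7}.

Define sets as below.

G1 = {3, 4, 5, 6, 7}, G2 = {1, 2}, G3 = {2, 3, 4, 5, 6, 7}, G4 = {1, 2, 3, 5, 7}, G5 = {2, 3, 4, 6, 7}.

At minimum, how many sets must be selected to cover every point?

2

G2 and G3 together: G2 ∪ G3 = {1, 2, 3, 4, 5, 6, 7} — every point is covered.
No single set has all 7 points (the largest, G3, has 6), so 2 is optimal.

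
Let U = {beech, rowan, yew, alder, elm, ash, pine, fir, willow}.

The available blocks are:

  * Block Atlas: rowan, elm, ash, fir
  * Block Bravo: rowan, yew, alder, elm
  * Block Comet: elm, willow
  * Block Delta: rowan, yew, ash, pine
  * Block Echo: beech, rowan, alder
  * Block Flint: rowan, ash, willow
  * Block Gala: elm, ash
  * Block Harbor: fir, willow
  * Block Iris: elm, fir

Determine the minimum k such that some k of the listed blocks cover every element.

Take {Comet, Delta, Echo, Harbor}. Their union is {beech, rowan, yew, alder, elm, ash, pine, fir, willow}, which is all 9 elements.
Only Delta contains pine, so Delta is forced; the remaining 5 elements need at least 3 more blocks (each remaining block adds at most 2) — so at least 4 blocks are needed, and 4 is optimal.

4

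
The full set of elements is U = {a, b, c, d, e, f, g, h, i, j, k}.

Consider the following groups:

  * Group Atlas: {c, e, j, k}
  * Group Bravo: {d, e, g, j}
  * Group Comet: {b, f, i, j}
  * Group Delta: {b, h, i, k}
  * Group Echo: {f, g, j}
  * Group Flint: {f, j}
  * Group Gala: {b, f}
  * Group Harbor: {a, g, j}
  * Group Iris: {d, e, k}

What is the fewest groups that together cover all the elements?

Atlas, Bravo, Delta, Echo, and Harbor cover everything between them: the union {a, b, c, d, e, f, g, h, i, j, k} is all of U.
No 4 of the 9 groups cover everything (all 126 combinations miss at least one element), so 5 is optimal.

5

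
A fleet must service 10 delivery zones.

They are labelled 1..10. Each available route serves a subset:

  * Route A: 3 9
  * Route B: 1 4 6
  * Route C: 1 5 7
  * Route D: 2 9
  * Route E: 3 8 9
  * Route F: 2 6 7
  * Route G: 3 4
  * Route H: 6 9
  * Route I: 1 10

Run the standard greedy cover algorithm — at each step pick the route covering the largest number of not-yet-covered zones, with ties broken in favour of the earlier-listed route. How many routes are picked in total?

Greedy: pick B (covers 3 new) → pick E (covers 3 new) → pick C (covers 2 new) → pick D (covers 1 new) → pick I (covers 1 new). Total picks: 5.

5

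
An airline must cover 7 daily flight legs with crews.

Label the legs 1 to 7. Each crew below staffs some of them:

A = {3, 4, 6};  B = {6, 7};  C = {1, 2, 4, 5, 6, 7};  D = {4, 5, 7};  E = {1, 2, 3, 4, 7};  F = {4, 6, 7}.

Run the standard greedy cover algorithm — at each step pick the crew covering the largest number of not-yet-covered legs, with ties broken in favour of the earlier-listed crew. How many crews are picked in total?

Greedy: pick C (covers 6 new) → pick A (covers 1 new). Total picks: 2.

2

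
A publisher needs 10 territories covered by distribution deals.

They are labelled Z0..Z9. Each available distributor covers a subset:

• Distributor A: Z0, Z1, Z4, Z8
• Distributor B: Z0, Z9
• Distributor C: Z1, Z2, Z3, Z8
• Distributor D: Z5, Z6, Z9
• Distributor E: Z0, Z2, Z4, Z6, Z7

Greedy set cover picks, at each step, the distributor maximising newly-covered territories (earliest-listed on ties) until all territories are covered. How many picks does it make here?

Greedy: pick E (covers 5 new) → pick C (covers 3 new) → pick D (covers 2 new). Total picks: 3.

3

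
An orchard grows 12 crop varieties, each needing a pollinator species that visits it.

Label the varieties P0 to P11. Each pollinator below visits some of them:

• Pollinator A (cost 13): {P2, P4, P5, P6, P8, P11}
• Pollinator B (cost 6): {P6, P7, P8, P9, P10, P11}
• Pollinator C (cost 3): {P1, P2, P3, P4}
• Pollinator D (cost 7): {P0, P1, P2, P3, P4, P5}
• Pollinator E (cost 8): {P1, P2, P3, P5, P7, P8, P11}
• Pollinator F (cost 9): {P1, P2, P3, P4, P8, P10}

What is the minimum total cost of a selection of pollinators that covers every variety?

13

B, D together cover every variety (B ∪ D = {P0, P1, P2, P3, P4, P5, P6, P7, P8, P9, P10, P11}); total cost 6 + 7 = 13.
The greedy pick C, B, D costs 16; no covering selection beats 13.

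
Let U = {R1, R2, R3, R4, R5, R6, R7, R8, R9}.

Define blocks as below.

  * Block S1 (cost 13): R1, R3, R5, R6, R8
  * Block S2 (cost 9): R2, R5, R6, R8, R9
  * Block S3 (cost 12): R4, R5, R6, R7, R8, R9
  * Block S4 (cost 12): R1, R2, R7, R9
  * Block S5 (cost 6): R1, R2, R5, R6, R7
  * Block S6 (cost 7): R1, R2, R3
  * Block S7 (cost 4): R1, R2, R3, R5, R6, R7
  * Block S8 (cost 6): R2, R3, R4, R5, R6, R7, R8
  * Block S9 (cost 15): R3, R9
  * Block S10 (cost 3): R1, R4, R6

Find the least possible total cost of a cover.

S2, S7, S10 together cover every element (S2 ∪ S7 ∪ S10 = {R1, R2, R3, R4, R5, R6, R7, R8, R9}); total cost 9 + 4 + 3 = 16.
The greedy pick S7, S8, S2 costs 19; no covering selection beats 16.

16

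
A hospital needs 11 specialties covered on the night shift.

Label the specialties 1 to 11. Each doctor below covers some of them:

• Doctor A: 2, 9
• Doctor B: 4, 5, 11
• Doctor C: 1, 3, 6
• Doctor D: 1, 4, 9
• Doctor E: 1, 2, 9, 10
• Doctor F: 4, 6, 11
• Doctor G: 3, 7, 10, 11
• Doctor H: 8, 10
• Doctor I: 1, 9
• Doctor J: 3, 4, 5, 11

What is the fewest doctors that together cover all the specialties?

5

Take {E, F, G, H, J}. Their union is {1, 2, 3, 4, 5, 6, 7, 8, 9, 10, 11}, which is all 11 specialties.
No 4 of the 10 doctors cover everything (all 210 combinations miss at least one specialty), so 5 is optimal.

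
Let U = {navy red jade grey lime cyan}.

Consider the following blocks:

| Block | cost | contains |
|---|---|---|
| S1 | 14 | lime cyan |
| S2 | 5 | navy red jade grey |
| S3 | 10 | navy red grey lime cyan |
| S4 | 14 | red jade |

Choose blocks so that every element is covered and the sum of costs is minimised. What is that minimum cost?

15

S2, S3 together cover every element (S2 ∪ S3 = {navy, red, jade, grey, lime, cyan}); total cost 5 + 10 = 15.
No covering selection has total cost below 15.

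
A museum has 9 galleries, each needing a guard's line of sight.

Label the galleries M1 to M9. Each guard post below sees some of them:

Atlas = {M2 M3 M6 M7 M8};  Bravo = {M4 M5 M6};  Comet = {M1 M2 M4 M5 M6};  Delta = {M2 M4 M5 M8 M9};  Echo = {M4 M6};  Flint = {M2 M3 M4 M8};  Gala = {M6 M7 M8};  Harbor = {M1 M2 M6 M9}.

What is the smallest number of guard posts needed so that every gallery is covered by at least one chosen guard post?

Atlas and Bravo and Harbor together: Atlas ∪ Bravo ∪ Harbor = {M1, M2, M3, M4, M5, M6, M7, M8, M9} — every gallery is covered.
No 2 of the 8 guard posts cover everything (all 28 combinations miss at least one gallery), so 3 is optimal.

3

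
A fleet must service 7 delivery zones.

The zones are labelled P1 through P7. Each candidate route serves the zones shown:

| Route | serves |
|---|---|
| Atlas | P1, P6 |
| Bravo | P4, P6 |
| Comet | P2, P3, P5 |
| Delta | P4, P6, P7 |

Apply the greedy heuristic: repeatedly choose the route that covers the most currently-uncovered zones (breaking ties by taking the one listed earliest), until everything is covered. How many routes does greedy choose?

Greedy: pick Comet (covers 3 new) → pick Delta (covers 3 new) → pick Atlas (covers 1 new). Total picks: 3.

3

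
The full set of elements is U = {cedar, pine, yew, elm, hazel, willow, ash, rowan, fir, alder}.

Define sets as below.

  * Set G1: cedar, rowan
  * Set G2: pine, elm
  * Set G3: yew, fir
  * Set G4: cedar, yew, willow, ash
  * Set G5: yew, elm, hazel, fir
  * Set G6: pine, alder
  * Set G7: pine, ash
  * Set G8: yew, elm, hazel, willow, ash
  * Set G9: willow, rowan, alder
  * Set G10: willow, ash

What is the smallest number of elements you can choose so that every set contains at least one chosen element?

4

The 4 elements {pine, willow, rowan, fir} hit every set.
The sets G1, G2, G3, G10 are pairwise disjoint, so any hitting set needs a separate element for each — at least 4. Hence 4 is optimal.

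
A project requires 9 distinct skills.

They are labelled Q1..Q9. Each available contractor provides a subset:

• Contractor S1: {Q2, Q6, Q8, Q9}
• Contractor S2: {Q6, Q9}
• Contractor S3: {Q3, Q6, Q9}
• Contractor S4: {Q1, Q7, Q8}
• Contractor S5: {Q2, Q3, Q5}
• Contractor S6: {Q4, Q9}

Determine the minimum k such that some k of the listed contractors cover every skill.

Take {S2, S4, S5, S6}. Their union is {Q1, Q2, Q3, Q4, Q5, Q6, Q7, Q8, Q9}, which is all 9 skills.
Only S6 contains Q4, so S6 is forced; the remaining 7 skills need at least 3 more contractors (each remaining contractor adds at most 3) — so at least 4 contractors are needed, and 4 is optimal.

4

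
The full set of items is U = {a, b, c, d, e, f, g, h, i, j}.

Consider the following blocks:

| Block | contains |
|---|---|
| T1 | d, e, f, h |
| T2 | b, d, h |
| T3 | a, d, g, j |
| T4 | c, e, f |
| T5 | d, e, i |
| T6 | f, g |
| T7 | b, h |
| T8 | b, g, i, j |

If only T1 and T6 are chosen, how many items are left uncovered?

5

Union of T1, T6 = {d, e, f, g, h}.
Not covered: a, b, c, i, j — 5 items.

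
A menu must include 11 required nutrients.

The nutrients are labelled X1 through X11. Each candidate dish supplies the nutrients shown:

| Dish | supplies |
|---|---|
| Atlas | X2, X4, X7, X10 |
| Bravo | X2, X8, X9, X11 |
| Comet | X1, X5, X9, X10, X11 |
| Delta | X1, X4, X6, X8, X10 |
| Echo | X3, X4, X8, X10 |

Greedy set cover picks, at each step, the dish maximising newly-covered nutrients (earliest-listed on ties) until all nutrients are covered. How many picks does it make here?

4

Greedy: pick Comet (covers 5 new) → pick Atlas (covers 3 new) → pick Delta (covers 2 new) → pick Echo (covers 1 new). Total picks: 4.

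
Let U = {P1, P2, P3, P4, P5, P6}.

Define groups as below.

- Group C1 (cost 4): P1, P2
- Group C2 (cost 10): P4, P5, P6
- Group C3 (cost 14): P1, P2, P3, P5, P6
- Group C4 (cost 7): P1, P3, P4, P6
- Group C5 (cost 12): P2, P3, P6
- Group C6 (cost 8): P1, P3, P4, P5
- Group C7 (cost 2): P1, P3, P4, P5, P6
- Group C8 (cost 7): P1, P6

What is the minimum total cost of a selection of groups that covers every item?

C1, C7 together cover every item (C1 ∪ C7 = {P1, P2, P3, P4, P5, P6}); total cost 4 + 2 = 6.
No covering selection has total cost below 6.

6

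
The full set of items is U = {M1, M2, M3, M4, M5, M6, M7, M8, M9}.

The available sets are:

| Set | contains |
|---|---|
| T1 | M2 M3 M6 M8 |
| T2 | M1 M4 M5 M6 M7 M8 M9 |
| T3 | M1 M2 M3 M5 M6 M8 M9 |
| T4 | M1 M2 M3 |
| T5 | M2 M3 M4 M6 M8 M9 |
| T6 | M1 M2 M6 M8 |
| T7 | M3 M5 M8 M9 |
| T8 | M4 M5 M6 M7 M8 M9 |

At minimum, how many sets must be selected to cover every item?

2

T2 and T5 cover everything between them: the union {M1, M2, M3, M4, M5, M6, M7, M8, M9} is all of U.
No single set has all 9 items (the largest, T2, has 7), so 2 is optimal.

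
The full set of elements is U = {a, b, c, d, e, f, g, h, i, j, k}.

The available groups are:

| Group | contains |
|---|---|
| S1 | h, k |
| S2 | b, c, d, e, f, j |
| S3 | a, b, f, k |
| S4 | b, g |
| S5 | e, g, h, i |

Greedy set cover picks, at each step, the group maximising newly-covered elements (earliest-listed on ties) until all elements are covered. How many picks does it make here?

3

Greedy: pick S2 (covers 6 new) → pick S5 (covers 3 new) → pick S3 (covers 2 new). Total picks: 3.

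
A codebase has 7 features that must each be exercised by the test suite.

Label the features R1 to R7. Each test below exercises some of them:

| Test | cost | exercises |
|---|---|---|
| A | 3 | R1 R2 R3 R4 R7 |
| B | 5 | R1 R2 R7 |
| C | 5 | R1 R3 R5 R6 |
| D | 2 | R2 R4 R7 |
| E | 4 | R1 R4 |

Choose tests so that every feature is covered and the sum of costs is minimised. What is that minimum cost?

C, D together cover every feature (C ∪ D = {R1, R2, R3, R4, R5, R6, R7}); total cost 5 + 2 = 7.
The greedy pick A, C costs 8; no covering selection beats 7.

7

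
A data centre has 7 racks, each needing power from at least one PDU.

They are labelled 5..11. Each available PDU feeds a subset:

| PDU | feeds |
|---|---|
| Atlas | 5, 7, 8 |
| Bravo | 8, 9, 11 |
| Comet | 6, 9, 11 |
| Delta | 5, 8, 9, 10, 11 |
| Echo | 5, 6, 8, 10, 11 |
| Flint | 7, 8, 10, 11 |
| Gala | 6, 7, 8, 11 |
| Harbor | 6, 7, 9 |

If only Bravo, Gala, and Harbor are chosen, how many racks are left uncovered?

Union of Bravo, Gala, Harbor = {6, 7, 8, 9, 11}.
Not covered: 5, 10 — 2 racks.

2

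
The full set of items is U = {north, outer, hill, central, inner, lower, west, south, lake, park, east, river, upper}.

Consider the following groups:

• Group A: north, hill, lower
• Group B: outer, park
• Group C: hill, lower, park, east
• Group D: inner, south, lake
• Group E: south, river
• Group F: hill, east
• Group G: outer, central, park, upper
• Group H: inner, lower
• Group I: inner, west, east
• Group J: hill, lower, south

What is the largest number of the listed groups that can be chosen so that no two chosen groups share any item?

A, E, G, I are pairwise disjoint (A={north,hill,lower}; E={south,river}; G={outer,central,park,upper}; I={inner,west,east}).
Every remaining group overlaps one of these, and no 5 of the listed groups are pairwise disjoint, so 4 is the maximum.

4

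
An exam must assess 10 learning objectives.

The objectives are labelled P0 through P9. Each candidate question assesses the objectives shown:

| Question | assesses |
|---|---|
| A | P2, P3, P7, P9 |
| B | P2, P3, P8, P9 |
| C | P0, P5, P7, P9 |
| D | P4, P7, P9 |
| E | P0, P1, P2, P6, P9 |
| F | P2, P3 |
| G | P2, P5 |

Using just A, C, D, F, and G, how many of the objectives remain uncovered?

3

Union of A, C, D, F, G = {P0, P2, P3, P4, P5, P7, P9}.
Not covered: P1, P6, P8 — 3 objectives.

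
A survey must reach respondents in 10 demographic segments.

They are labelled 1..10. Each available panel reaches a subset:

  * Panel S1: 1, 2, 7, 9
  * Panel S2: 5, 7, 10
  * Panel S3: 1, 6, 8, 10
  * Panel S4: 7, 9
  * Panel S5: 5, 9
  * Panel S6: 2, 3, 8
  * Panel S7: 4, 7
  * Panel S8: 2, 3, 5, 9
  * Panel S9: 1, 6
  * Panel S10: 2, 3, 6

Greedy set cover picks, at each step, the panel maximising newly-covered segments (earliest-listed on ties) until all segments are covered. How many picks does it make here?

4

Greedy: pick S1 (covers 4 new) → pick S3 (covers 3 new) → pick S8 (covers 2 new) → pick S7 (covers 1 new). Total picks: 4.
(The true minimum cover uses only 3 panels, so greedy is not optimal here.)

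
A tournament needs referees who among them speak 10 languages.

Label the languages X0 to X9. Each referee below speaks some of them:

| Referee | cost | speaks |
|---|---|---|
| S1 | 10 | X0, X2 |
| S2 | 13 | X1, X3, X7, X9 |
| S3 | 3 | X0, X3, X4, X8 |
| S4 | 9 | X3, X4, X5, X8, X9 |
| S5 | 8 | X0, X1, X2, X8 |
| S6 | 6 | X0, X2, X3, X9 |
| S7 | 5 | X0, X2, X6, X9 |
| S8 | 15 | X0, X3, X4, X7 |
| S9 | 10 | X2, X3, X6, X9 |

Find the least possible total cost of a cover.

S2, S4, S7 together cover every language (S2 ∪ S4 ∪ S7 = {X0, X1, X2, X3, X4, X5, X6, X7, X8, X9}); total cost 13 + 9 + 5 = 27.
The greedy pick S3, S7, S2, S4 costs 30; no covering selection beats 27.

27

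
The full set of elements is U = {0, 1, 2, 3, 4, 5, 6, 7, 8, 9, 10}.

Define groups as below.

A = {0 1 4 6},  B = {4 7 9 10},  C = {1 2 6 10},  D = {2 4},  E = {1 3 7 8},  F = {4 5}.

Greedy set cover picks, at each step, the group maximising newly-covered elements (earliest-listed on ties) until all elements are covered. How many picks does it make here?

Greedy: pick A (covers 4 new) → pick B (covers 3 new) → pick E (covers 2 new) → pick C (covers 1 new) → pick F (covers 1 new). Total picks: 5.

5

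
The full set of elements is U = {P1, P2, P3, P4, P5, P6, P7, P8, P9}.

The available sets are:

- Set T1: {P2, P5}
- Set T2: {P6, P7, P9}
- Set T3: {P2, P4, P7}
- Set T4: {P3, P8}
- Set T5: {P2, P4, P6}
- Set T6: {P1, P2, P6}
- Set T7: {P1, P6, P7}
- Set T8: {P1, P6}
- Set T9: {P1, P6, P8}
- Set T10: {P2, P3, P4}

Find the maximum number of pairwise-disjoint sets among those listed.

3

T1, T4, T7 are pairwise disjoint (T1={P2,P5}; T4={P3,P8}; T7={P1,P6,P7}).
Every remaining set overlaps one of these, and no 4 of the listed sets are pairwise disjoint, so 3 is the maximum.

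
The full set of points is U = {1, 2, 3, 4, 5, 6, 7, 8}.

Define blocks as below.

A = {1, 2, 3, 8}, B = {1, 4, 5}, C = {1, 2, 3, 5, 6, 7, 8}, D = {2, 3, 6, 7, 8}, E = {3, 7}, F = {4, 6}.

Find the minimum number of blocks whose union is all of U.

2

B and C cover everything between them: the union {1, 2, 3, 4, 5, 6, 7, 8} is all of U.
No single block has all 8 points (the largest, C, has 7), so 2 is optimal.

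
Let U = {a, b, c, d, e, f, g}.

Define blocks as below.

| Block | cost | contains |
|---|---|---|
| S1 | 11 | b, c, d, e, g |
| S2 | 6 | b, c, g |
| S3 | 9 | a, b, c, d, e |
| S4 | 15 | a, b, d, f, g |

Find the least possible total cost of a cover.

24

S3, S4 together cover every item (S3 ∪ S4 = {a, b, c, d, e, f, g}); total cost 9 + 15 = 24.
The greedy pick S3, S2, S4 costs 30; no covering selection beats 24.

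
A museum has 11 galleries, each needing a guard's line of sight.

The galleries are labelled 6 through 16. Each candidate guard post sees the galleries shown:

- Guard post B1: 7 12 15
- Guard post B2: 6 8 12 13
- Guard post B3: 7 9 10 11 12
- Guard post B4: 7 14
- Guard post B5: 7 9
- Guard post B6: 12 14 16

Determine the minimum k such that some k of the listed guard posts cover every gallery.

B1 and B2 and B3 and B6 together: B1 ∪ B2 ∪ B3 ∪ B6 = {6, 7, 8, 9, 10, 11, 12, 13, 14, 15, 16} — every gallery is covered.
Only B1 contains 15, so B1 is forced; the remaining 8 galleries need at least 3 more guard posts (each remaining guard post adds at most 3) — so at least 4 guard posts are needed, and 4 is optimal.

4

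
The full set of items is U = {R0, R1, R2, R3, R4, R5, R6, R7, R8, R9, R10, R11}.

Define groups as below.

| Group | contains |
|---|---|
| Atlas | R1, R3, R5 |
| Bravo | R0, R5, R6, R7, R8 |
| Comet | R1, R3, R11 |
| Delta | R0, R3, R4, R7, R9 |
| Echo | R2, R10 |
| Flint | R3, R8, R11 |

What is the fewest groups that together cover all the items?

Bravo, Comet, Delta, and Echo cover everything between them: the union {R0, R1, R2, R3, R4, R5, R6, R7, R8, R9, R10, R11} is all of U.
Only Delta contains R4, so Delta is forced; the remaining 7 items need at least 3 more groups (each remaining group adds at most 3) — so at least 4 groups are needed, and 4 is optimal.

4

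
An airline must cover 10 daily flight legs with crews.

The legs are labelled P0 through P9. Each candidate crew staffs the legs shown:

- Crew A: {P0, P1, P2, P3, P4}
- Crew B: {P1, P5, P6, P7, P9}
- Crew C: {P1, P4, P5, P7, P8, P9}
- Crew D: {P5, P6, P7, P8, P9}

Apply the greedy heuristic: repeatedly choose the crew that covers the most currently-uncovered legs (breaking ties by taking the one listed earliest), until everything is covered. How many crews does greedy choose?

Greedy: pick C (covers 6 new) → pick A (covers 3 new) → pick B (covers 1 new). Total picks: 3.
(The true minimum cover uses only 2 crews, so greedy is not optimal here.)

3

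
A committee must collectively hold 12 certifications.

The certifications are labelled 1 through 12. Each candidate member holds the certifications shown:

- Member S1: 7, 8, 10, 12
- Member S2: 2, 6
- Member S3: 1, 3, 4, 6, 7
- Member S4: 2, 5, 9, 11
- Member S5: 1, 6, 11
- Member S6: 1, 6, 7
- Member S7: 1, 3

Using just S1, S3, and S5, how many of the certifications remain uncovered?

3

Union of S1, S3, S5 = {1, 3, 4, 6, 7, 8, 10, 11, 12}.
Not covered: 2, 5, 9 — 3 certifications.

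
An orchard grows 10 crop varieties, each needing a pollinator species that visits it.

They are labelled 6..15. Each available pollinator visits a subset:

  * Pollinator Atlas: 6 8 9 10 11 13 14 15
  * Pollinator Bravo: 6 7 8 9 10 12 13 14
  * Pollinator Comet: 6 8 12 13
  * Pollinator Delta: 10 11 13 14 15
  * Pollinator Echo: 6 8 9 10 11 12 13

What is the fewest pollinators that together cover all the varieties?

2

Bravo and Delta together: Bravo ∪ Delta = {6, 7, 8, 9, 10, 11, 12, 13, 14, 15} — every variety is covered.
No single pollinator has all 10 varieties (the largest, Atlas, has 8), so 2 is optimal.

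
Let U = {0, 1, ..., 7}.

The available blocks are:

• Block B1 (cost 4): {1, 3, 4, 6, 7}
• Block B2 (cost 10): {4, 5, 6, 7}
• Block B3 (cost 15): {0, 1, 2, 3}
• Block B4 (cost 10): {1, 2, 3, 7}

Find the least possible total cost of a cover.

25

B2, B3 together cover every item (B2 ∪ B3 = {0, 1, 2, 3, 4, 5, 6, 7}); total cost 10 + 15 = 25.
The greedy pick B1, B3, B2 costs 29; no covering selection beats 25.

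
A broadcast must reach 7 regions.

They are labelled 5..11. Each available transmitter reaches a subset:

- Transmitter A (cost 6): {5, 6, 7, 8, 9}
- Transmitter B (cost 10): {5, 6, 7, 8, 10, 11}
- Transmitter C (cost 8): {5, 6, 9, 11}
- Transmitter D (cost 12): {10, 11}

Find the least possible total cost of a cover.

16

A, B together cover every region (A ∪ B = {5, 6, 7, 8, 9, 10, 11}); total cost 6 + 10 = 16.
No covering selection has total cost below 16.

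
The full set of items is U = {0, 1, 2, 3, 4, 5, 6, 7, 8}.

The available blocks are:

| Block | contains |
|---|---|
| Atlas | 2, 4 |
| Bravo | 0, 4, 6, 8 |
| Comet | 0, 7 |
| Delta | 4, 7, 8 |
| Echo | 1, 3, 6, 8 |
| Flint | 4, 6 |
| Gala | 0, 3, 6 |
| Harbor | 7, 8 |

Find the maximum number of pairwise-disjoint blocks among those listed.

Atlas, Gala, Harbor are pairwise disjoint (Atlas={2,4}; Gala={0,3,6}; Harbor={7,8}).
Every remaining block overlaps one of these, and no 4 of the listed blocks are pairwise disjoint, so 3 is the maximum.

3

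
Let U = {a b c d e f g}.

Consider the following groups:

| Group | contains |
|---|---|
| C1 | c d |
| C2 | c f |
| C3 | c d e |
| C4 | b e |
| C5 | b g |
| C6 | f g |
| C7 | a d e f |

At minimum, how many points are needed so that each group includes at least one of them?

3

Take H = {b, c, f}. Each listed group contains at least one of these, so H is a hitting set of size 3.
The groups C1, C4, C6 are pairwise disjoint, so any hitting set needs a separate point for each — at least 3. Hence 3 is optimal.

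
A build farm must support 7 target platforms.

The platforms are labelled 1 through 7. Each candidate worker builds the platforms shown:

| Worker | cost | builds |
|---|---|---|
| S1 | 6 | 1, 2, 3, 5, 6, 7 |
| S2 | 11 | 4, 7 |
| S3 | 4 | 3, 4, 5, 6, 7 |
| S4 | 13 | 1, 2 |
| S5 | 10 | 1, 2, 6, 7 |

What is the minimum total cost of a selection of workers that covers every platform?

10

S1, S3 together cover every platform (S1 ∪ S3 = {1, 2, 3, 4, 5, 6, 7}); total cost 6 + 4 = 10.
No covering selection has total cost below 10.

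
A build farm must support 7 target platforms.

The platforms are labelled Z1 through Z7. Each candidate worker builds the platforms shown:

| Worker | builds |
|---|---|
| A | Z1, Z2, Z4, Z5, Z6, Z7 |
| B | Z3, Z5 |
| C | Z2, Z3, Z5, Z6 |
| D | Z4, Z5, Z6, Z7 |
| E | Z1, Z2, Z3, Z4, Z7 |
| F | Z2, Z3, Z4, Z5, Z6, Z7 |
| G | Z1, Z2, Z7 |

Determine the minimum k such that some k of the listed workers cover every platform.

2

Take {F, G}. Their union is {Z1, Z2, Z3, Z4, Z5, Z6, Z7}, which is all 7 platforms.
No single worker has all 7 platforms (the largest, A, has 6), so 2 is optimal.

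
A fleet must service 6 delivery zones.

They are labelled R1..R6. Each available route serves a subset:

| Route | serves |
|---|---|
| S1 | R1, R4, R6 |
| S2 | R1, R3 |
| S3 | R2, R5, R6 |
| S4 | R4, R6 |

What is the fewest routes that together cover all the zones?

Take {S1, S2, S3}. Their union is {R1, R2, R3, R4, R5, R6}, which is all 6 zones.
Only S3 contains R2, so S3 is forced; the remaining 3 zones need at least 2 more routes (each remaining route adds at most 2) — so at least 3 routes are needed, and 3 is optimal.

3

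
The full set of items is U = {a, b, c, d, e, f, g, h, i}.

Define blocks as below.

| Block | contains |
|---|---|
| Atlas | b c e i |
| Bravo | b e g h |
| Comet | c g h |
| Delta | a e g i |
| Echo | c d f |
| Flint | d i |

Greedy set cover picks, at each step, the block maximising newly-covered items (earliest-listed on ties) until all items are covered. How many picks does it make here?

Greedy: pick Atlas (covers 4 new) → pick Bravo (covers 2 new) → pick Echo (covers 2 new) → pick Delta (covers 1 new). Total picks: 4.
(The true minimum cover uses only 3 blocks, so greedy is not optimal here.)

4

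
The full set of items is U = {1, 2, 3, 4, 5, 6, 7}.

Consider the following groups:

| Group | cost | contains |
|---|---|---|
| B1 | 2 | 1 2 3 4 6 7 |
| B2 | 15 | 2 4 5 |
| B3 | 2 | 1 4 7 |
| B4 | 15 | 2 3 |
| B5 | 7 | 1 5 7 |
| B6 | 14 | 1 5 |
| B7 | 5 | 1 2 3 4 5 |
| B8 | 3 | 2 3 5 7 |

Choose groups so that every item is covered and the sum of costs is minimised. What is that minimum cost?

B1, B8 together cover every item (B1 ∪ B8 = {1, 2, 3, 4, 5, 6, 7}); total cost 2 + 3 = 5.
No covering selection has total cost below 5.

5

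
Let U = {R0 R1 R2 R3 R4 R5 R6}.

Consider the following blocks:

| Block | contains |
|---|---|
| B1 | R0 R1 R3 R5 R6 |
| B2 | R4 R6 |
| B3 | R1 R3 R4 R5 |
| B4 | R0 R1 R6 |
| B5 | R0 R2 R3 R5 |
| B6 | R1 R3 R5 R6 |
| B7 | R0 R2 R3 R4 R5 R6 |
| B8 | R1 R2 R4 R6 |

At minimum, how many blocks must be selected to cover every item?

B1 and B7 together: B1 ∪ B7 = {R0, R1, R2, R3, R4, R5, R6} — every item is covered.
No single block has all 7 items (the largest, B7, has 6), so 2 is optimal.

2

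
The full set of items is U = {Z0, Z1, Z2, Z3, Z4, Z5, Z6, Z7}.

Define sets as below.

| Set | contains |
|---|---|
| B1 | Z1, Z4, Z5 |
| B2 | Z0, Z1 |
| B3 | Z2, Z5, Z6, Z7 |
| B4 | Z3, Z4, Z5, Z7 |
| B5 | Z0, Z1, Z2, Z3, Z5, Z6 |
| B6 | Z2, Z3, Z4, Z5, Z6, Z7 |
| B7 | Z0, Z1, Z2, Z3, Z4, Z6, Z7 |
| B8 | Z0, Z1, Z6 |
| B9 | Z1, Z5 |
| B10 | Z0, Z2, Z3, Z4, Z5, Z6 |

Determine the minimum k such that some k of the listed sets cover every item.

2

Take {B4, B5}. Their union is {Z0, Z1, Z2, Z3, Z4, Z5, Z6, Z7}, which is all 8 items.
No single set has all 8 items (the largest, B7, has 7), so 2 is optimal.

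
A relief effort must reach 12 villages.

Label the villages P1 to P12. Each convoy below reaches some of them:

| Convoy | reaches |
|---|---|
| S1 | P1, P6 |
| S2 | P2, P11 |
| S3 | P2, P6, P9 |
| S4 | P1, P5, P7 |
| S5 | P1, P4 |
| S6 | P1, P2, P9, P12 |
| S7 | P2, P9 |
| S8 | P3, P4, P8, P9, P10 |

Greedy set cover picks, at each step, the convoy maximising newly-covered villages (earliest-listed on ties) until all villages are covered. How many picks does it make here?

5

Greedy: pick S8 (covers 5 new) → pick S4 (covers 3 new) → pick S2 (covers 2 new) → pick S1 (covers 1 new) → pick S6 (covers 1 new). Total picks: 5.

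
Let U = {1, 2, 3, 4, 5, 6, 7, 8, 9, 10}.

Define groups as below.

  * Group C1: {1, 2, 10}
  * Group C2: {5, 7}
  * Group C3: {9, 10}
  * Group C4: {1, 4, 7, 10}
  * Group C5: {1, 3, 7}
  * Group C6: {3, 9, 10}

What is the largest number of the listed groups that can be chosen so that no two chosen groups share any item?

2

C2, C6 are pairwise disjoint (C2={5,7}; C6={3,9,10}).
Every remaining group overlaps one of these, and no 3 of the listed groups are pairwise disjoint, so 2 is the maximum.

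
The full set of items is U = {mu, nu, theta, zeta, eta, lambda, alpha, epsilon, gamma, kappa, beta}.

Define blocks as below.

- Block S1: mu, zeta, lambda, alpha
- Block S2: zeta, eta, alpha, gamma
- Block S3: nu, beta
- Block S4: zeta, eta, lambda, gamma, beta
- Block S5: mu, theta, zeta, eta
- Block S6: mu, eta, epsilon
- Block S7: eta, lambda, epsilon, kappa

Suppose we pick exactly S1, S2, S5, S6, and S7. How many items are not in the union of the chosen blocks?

Union of S1, S2, S5, S6, S7 = {mu, theta, zeta, eta, lambda, alpha, epsilon, gamma, kappa}.
Not covered: nu, beta — 2 items.

2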